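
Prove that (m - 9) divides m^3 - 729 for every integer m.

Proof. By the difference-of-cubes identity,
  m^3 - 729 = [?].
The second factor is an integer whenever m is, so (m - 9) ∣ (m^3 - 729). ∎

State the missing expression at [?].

(m - 9)(m^2 + 9m + 81)

Polynomial division of m^3 - 729 by m - 9 leaves remainder 0 and quotient m^2 + 9m + 81.
Hence m^3 - 729 = (m - 9)(m^2 + 9m + 81).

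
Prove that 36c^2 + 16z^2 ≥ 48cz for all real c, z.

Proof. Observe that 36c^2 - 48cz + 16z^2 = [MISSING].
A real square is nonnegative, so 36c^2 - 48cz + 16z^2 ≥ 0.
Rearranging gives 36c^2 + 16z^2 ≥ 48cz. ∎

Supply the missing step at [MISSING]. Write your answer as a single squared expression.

The leading and trailing coefficients are 6^2 and 4^2, and 48 = 2·6·4, so the trinomial is (6c - 4z)^2.
Hence 36c^2 - 48cz + 16z^2 ≥ 0.

(6c - 4z)^2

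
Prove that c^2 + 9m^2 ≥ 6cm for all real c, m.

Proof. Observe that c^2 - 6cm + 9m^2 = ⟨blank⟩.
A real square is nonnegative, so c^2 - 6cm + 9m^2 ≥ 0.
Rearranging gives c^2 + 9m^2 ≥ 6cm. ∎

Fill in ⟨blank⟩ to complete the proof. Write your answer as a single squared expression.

c^2 - 6cm + 9m^2 is a perfect-square trinomial: the outer terms are (c)^2 and (3m)^2, and the cross term is -2·c·3m.
So c^2 - 6cm + 9m^2 = (c - 3m)^2 ≥ 0.

(c - 3m)^2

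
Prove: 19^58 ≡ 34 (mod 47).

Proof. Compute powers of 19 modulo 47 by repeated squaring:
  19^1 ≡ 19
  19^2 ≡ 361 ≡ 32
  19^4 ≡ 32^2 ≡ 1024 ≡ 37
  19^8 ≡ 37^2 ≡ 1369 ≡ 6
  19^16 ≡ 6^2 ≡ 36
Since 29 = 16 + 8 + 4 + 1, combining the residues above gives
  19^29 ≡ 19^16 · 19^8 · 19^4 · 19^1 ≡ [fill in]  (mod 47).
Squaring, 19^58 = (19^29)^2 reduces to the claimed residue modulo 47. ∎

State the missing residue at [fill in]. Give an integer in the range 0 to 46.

38

19^16 · 19^8 · 19^4 · 19^1 ≡ 36 · 6 · 37 · 19 = 151848.
151848 mod 47 = 38, so 19^29 ≡ 38 (mod 47).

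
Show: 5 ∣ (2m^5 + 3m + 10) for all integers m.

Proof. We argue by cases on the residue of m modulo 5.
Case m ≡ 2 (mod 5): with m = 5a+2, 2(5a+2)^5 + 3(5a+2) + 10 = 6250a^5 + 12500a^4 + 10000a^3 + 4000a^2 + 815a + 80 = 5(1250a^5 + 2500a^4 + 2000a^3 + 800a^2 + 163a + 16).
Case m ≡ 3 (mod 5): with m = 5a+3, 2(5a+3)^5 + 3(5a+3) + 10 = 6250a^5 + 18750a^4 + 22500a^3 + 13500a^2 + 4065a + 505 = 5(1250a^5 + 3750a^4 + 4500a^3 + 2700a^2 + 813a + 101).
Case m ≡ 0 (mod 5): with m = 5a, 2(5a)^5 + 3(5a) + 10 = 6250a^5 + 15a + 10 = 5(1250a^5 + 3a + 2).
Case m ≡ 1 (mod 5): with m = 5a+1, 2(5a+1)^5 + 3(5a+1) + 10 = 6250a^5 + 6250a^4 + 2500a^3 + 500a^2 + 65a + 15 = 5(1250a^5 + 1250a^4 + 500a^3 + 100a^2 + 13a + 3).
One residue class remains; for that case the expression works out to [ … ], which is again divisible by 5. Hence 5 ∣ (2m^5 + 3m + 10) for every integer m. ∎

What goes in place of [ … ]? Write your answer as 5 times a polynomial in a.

5(1250a^5 + 5000a^4 + 8000a^3 + 6400a^2 + 2563a + 414)

Only m ≡ 4 (mod 5) is unaccounted for. Put m = 5a+4:
2(5a+4)^5 + 3(5a+4) + 10 expands to 6250a^5 + 25000a^4 + 40000a^3 + 32000a^2 + 12815a + 2070,
and factoring out 5 leaves 5(1250a^5 + 5000a^4 + 8000a^3 + 6400a^2 + 2563a + 414).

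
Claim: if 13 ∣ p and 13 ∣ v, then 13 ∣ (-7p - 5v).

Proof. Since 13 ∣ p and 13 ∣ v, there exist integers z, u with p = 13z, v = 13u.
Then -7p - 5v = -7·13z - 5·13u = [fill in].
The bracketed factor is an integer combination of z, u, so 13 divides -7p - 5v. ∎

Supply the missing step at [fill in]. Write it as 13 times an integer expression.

13(-5u - 7z)

Each term has a factor of 13: -7·13z - 5·13u = 13·(-5u - 7z).
Since -5u - 7z is an integer, 13 ∣ (-7p - 5v).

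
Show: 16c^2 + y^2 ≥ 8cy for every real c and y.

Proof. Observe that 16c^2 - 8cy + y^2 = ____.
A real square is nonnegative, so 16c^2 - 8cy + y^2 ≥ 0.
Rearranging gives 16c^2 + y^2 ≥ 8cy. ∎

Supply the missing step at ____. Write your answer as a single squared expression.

(4c - y)^2

The leading and trailing coefficients are 4^2 and 1^2, and 8 = 2·4·1, so the trinomial is (4c - y)^2.
Hence 16c^2 - 8cy + y^2 ≥ 0.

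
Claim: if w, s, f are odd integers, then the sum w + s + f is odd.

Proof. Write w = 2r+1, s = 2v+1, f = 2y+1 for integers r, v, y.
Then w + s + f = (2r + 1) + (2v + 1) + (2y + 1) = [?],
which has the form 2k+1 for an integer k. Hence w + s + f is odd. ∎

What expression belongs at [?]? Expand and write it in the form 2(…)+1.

2(r + v + y + 1) + 1

(2r + 1) + (2v + 1) + (2y + 1) = 2r + 2v + 2y + 3
= 2(r + v + y + 1) + 1.
Since r + v + y + 1 is an integer, the sum is of the form 2k+1 for an integer k.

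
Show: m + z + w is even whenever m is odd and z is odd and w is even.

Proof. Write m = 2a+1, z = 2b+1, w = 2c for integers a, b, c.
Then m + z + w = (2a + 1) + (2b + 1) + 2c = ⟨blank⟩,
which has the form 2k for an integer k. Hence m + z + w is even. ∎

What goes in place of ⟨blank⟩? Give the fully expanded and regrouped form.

2(a + b + c + 1)

Expanding: (2a + 1) + (2b + 1) + 2c = 2a + 2b + 2c + 2.
Every term is even; pulling out the factor of 2 gives 2(a + b + c + 1).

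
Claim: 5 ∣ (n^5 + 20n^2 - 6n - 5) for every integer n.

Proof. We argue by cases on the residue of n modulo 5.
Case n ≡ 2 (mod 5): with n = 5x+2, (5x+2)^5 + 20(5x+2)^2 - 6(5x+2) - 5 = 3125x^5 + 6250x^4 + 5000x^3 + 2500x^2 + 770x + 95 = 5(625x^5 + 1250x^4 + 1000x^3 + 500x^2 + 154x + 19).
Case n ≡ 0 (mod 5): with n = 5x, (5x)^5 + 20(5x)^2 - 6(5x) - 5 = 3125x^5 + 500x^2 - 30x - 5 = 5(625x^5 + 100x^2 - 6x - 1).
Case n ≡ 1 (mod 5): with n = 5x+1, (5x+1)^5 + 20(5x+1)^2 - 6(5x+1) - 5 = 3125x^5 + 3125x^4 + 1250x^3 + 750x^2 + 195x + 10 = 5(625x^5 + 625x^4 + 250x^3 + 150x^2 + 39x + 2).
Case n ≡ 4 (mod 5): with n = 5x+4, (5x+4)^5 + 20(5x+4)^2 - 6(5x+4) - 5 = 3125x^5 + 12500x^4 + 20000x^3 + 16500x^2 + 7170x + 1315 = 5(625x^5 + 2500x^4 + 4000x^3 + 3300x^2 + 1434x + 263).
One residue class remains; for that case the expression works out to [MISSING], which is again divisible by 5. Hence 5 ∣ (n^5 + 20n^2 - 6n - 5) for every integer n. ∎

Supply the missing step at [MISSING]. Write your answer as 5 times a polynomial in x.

The residues treated are {2, 0, 1, 4}, so the missing case is n ≡ 3 (mod 5); write n = 5x+3.
Then (5x+3)^5 + 20(5x+3)^2 - 6(5x+3) - 5 = 3125x^5 + 9375x^4 + 11250x^3 + 7250x^2 + 2595x + 400 = 5(625x^5 + 1875x^4 + 2250x^3 + 1450x^2 + 519x + 80).

5(625x^5 + 1875x^4 + 2250x^3 + 1450x^2 + 519x + 80)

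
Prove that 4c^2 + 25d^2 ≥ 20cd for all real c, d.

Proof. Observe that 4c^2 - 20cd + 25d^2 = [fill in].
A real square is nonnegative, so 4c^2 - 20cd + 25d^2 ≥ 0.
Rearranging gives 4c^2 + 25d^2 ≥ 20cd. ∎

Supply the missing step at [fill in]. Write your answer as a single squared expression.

(2c - 5d)^2

The leading and trailing coefficients are 2^2 and 5^2, and 20 = 2·2·5, so the trinomial is (2c - 5d)^2.
Hence 4c^2 - 20cd + 25d^2 ≥ 0.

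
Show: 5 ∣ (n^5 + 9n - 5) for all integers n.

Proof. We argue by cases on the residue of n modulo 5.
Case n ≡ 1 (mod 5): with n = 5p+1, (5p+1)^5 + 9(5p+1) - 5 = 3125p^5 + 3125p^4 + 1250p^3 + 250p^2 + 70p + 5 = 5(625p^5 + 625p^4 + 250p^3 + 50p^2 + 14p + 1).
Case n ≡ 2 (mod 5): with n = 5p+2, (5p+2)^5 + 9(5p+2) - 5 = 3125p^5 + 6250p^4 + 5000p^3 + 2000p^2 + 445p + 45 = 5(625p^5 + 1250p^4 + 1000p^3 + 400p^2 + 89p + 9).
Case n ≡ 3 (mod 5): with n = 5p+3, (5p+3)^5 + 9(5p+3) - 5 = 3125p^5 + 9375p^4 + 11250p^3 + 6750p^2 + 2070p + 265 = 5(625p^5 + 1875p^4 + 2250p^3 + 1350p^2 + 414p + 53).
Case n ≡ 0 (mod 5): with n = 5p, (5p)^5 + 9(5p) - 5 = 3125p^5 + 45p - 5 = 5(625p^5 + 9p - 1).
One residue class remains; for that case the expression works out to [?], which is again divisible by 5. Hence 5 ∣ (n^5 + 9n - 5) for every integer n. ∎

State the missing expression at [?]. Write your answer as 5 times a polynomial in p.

5(625p^5 + 2500p^4 + 4000p^3 + 3200p^2 + 1289p + 211)

The residues treated are {1, 2, 3, 0}, so the missing case is n ≡ 4 (mod 5); write n = 5p+4.
Then (5p+4)^5 + 9(5p+4) - 5 = 3125p^5 + 12500p^4 + 20000p^3 + 16000p^2 + 6445p + 1055 = 5(625p^5 + 2500p^4 + 4000p^3 + 3200p^2 + 1289p + 211).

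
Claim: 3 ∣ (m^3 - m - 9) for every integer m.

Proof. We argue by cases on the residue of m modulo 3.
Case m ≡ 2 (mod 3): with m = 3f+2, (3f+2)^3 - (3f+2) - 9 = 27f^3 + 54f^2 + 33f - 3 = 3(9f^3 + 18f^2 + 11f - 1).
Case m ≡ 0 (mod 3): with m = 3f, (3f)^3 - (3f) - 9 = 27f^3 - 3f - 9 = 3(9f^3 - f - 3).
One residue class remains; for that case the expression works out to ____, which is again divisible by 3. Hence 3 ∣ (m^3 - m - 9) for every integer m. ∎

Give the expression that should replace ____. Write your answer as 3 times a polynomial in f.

3(9f^3 + 9f^2 + 2f - 3)

Only m ≡ 1 (mod 3) is unaccounted for. Put m = 3f+1:
(3f+1)^3 - (3f+1) - 9 expands to 27f^3 + 27f^2 + 6f - 9,
and factoring out 3 leaves 3(9f^3 + 9f^2 + 2f - 3).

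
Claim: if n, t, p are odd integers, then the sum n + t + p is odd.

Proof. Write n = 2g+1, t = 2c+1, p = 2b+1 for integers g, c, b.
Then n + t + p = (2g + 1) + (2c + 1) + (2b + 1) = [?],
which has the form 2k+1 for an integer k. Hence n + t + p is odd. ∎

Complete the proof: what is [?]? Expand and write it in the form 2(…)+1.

2(b + c + g + 1) + 1

Expanding: (2g + 1) + (2c + 1) + (2b + 1) = 2b + 2c + 2g + 3.
Every term except the constant is even, so this is 2(b + c + g + 1) + 1,
and b + c + g + 1 ∈ ℤ gives the required form.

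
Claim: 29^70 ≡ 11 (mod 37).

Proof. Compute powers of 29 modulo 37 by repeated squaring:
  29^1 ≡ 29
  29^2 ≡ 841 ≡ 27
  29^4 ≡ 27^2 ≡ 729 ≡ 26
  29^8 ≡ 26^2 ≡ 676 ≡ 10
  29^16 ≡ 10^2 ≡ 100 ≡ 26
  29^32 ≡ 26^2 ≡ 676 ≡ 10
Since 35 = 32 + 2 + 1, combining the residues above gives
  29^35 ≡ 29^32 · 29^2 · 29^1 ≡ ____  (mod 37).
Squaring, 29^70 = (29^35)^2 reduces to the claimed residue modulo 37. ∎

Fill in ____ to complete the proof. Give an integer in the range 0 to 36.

29^32 · 29^2 · 29^1 ≡ 10 · 27 · 29 = 7830.
7830 mod 37 = 23, so 29^35 ≡ 23 (mod 37).

23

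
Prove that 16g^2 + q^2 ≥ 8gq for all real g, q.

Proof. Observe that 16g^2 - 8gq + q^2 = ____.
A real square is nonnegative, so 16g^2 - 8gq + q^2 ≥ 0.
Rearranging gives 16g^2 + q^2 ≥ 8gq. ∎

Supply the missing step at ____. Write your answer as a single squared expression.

16g^2 - 8gq + q^2 is a perfect-square trinomial: the outer terms are (4g)^2 and (q)^2, and the cross term is -2·4g·q.
So 16g^2 - 8gq + q^2 = (4g - q)^2 ≥ 0.

(4g - q)^2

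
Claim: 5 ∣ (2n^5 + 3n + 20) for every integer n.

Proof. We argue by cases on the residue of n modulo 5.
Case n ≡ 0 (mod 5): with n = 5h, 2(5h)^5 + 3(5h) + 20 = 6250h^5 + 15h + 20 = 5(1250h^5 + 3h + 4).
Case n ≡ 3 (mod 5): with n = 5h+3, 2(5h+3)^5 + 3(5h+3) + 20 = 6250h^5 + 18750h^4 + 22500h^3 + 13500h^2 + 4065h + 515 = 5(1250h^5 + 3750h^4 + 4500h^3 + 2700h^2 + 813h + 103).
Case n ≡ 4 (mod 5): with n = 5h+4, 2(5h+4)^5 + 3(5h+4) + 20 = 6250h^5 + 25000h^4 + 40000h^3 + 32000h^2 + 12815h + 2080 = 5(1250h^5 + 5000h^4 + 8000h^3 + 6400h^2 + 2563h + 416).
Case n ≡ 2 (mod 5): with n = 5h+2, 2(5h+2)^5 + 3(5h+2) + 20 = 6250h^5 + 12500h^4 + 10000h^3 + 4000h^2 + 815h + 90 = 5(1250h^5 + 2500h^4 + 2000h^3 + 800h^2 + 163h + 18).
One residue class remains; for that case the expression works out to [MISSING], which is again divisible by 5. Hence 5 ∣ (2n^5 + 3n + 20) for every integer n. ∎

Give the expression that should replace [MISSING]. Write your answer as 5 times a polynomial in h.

5(1250h^5 + 1250h^4 + 500h^3 + 100h^2 + 13h + 5)

Only n ≡ 1 (mod 5) is unaccounted for. Put n = 5h+1:
2(5h+1)^5 + 3(5h+1) + 20 expands to 6250h^5 + 6250h^4 + 2500h^3 + 500h^2 + 65h + 25,
and factoring out 5 leaves 5(1250h^5 + 1250h^4 + 500h^3 + 100h^2 + 13h + 5).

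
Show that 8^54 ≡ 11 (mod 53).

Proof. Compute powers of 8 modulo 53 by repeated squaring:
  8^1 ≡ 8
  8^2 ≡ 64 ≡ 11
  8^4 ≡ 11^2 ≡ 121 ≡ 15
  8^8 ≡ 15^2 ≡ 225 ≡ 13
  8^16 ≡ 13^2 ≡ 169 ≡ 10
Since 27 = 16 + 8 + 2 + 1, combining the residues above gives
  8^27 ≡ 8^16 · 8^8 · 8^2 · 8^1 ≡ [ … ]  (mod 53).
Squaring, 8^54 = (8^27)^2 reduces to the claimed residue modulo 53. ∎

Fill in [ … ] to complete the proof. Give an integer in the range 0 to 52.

Multiply the listed residues: 10 · 13 · 11 · 8 = 130 → 1430 → 11440.
Reducing modulo 53: 11440 = 215·53 + 45, so 8^27 ≡ 45.

45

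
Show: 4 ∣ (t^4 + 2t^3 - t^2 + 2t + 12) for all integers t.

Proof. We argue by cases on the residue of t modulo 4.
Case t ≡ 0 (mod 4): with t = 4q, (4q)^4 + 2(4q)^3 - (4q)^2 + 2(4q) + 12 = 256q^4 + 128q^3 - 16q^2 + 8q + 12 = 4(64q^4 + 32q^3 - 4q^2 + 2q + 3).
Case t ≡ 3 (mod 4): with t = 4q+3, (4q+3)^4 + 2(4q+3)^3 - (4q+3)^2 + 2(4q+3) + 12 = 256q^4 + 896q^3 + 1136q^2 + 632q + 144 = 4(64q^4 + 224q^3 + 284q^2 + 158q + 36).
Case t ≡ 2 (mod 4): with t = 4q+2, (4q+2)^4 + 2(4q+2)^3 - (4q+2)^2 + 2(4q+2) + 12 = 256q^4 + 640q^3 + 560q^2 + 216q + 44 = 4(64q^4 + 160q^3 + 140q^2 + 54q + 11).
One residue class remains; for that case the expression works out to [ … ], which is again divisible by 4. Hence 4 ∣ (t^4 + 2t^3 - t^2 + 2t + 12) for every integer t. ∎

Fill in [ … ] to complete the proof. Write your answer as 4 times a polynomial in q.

Only t ≡ 1 (mod 4) is unaccounted for. Put t = 4q+1:
(4q+1)^4 + 2(4q+1)^3 - (4q+1)^2 + 2(4q+1) + 12 expands to 256q^4 + 384q^3 + 176q^2 + 40q + 16,
and factoring out 4 leaves 4(64q^4 + 96q^3 + 44q^2 + 10q + 4).

4(64q^4 + 96q^3 + 44q^2 + 10q + 4)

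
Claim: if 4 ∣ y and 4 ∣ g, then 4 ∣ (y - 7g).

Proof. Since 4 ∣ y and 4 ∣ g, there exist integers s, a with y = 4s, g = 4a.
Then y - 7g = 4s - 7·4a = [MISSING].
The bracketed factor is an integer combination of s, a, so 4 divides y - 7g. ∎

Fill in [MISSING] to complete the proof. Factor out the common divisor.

Each term has a factor of 4: 4s - 7·4a = 4·(-7a + s).
Since -7a + s is an integer, 4 ∣ (y - 7g).

4(-7a + s)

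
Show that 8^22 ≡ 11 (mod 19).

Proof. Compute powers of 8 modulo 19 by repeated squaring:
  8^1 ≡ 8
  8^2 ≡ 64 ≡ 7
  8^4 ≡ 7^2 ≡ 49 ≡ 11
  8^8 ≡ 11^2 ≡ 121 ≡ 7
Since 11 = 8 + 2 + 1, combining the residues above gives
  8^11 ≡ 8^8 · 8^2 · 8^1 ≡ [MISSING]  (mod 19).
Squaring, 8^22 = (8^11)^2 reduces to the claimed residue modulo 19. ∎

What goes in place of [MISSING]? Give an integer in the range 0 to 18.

8^8 · 8^2 · 8^1 ≡ 7 · 7 · 8 = 392.
392 mod 19 = 12, so 8^11 ≡ 12 (mod 19).

12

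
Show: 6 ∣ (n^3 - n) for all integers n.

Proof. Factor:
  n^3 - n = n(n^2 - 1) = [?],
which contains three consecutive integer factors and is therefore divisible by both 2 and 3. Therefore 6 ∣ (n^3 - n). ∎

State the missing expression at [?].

n(n^2 - 1) = n(n - 1)(n + 1) = (n - 1)n(n + 1).
These three factors are consecutive integers, so their product is divisible by 6.

(n - 1)n(n + 1)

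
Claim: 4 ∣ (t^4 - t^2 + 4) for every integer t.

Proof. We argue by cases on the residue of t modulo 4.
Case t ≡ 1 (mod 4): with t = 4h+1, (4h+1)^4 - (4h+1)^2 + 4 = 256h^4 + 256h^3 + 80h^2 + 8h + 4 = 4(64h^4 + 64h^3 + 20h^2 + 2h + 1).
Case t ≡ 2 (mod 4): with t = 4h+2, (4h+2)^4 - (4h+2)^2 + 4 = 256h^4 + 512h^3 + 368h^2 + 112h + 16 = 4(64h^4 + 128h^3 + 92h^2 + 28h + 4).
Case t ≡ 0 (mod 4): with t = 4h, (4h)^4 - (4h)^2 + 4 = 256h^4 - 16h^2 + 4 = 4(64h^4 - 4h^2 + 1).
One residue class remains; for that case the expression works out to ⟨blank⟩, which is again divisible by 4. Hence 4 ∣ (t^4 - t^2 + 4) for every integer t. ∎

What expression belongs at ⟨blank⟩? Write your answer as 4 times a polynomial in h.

The residues treated are {1, 2, 0}, so the missing case is t ≡ 3 (mod 4); write t = 4h+3.
Then (4h+3)^4 - (4h+3)^2 + 4 = 256h^4 + 768h^3 + 848h^2 + 408h + 76 = 4(64h^4 + 192h^3 + 212h^2 + 102h + 19).

4(64h^4 + 192h^3 + 212h^2 + 102h + 19)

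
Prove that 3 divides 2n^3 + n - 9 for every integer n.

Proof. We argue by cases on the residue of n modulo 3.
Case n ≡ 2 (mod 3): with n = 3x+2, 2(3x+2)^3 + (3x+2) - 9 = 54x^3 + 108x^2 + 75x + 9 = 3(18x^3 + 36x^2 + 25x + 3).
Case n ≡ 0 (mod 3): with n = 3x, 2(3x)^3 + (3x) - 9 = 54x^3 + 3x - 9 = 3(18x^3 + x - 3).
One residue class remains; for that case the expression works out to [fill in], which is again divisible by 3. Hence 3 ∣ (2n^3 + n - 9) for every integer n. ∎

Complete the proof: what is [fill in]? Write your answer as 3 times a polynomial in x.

The residues treated are {2, 0}, so the missing case is n ≡ 1 (mod 3); write n = 3x+1.
Then 2(3x+1)^3 + (3x+1) - 9 = 54x^3 + 54x^2 + 21x - 6 = 3(18x^3 + 18x^2 + 7x - 2).

3(18x^3 + 18x^2 + 7x - 2)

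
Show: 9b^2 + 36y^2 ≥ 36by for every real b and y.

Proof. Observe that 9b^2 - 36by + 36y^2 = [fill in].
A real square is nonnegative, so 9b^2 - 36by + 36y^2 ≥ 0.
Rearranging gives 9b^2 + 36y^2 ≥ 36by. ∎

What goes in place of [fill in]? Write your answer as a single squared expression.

The leading and trailing coefficients are 3^2 and 6^2, and 36 = 2·3·6, so the trinomial is (3b - 6y)^2.
Hence 9b^2 - 36by + 36y^2 ≥ 0.

(3b - 6y)^2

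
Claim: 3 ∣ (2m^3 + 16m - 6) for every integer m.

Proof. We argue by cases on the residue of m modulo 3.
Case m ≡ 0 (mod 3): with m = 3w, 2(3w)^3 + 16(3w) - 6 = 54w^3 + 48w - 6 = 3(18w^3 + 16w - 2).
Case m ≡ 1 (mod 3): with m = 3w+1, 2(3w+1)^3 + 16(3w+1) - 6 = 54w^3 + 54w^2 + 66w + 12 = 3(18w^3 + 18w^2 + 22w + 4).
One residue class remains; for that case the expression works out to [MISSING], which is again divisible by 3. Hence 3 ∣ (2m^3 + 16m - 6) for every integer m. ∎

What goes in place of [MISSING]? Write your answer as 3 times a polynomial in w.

Only m ≡ 2 (mod 3) is unaccounted for. Put m = 3w+2:
2(3w+2)^3 + 16(3w+2) - 6 expands to 54w^3 + 108w^2 + 120w + 42,
and factoring out 3 leaves 3(18w^3 + 36w^2 + 40w + 14).

3(18w^3 + 36w^2 + 40w + 14)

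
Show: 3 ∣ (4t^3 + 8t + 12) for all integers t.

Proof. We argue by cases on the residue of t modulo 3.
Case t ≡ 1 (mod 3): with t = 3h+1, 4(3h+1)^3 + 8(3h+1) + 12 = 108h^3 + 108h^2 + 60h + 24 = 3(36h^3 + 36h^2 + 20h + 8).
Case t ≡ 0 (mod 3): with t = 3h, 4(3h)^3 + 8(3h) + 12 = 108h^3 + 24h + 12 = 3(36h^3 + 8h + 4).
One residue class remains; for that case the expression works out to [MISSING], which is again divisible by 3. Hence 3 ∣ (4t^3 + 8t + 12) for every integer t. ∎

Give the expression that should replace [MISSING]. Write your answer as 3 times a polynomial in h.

The residues treated are {1, 0}, so the missing case is t ≡ 2 (mod 3); write t = 3h+2.
Then 4(3h+2)^3 + 8(3h+2) + 12 = 108h^3 + 216h^2 + 168h + 60 = 3(36h^3 + 72h^2 + 56h + 20).

3(36h^3 + 72h^2 + 56h + 20)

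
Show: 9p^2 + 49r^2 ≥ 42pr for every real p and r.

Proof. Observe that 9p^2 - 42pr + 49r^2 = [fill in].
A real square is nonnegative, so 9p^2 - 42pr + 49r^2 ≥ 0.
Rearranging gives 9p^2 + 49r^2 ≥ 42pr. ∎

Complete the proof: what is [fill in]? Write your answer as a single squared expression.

The leading and trailing coefficients are 3^2 and 7^2, and 42 = 2·3·7, so the trinomial is (3p - 7r)^2.
Hence 9p^2 - 42pr + 49r^2 ≥ 0.

(3p - 7r)^2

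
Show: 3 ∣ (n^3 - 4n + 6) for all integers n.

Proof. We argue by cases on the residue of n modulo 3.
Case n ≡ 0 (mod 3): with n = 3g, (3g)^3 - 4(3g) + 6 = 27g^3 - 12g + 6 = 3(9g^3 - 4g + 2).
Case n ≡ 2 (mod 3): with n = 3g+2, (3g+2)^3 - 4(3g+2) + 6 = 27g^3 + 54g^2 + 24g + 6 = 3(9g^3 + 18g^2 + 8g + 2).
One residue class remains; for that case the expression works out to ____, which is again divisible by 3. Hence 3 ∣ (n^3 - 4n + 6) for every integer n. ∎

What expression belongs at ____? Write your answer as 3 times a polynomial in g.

The residues treated are {0, 2}, so the missing case is n ≡ 1 (mod 3); write n = 3g+1.
Then (3g+1)^3 - 4(3g+1) + 6 = 27g^3 + 27g^2 - 3g + 3 = 3(9g^3 + 9g^2 - g + 1).

3(9g^3 + 9g^2 - g + 1)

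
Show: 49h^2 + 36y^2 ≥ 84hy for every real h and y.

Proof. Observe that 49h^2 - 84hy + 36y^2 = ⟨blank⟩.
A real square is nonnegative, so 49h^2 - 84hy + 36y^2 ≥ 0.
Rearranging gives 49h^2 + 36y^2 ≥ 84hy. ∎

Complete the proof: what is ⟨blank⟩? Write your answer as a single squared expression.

The leading and trailing coefficients are 7^2 and 6^2, and 84 = 2·7·6, so the trinomial is (7h - 6y)^2.
Hence 49h^2 - 84hy + 36y^2 ≥ 0.

(7h - 6y)^2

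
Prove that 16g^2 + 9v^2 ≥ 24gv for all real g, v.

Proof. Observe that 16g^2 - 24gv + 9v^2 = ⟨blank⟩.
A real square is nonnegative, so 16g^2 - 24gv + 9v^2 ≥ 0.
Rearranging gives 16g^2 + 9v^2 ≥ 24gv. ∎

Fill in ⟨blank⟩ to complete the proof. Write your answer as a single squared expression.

(4g - 3v)^2

The leading and trailing coefficients are 4^2 and 3^2, and 24 = 2·4·3, so the trinomial is (4g - 3v)^2.
Hence 16g^2 - 24gv + 9v^2 ≥ 0.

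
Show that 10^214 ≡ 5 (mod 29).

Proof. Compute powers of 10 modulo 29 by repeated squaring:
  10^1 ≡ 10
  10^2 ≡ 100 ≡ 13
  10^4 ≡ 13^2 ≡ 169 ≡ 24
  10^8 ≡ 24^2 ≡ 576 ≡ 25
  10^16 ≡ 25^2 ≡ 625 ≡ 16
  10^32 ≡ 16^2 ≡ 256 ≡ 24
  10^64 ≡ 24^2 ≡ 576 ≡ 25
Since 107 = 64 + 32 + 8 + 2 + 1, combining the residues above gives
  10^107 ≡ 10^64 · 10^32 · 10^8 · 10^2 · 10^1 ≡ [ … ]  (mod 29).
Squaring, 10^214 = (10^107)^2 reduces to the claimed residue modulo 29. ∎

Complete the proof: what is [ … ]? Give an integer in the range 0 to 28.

Multiply the listed residues: 25 · 24 · 25 · 13 · 10 = 600 → 15000 → 195000 → 1950000.
Reducing modulo 29: 1950000 = 67241·29 + 11, so 10^107 ≡ 11.

11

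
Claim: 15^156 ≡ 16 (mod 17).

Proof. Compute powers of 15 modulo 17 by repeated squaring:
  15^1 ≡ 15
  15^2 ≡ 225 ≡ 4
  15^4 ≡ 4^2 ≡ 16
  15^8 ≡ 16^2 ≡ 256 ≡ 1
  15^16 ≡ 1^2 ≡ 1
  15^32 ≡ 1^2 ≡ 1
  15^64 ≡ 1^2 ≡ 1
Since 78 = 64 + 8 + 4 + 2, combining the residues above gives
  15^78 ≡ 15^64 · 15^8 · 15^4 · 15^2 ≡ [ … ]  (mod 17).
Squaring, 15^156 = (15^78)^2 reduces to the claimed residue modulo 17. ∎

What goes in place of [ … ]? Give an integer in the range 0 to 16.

15^64 · 15^8 · 15^4 · 15^2 ≡ 1 · 1 · 16 · 4 = 64.
64 mod 17 = 13, so 15^78 ≡ 13 (mod 17).

13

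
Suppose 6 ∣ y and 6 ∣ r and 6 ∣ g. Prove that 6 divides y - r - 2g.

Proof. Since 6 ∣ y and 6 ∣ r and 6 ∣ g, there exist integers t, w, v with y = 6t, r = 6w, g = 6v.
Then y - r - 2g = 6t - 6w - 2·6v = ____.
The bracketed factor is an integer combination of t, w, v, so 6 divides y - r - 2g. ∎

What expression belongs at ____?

6(t - 2v - w)

Each term has a factor of 6: 6t - 6w - 2·6v = 6·(t - 2v - w).
Since t - 2v - w is an integer, 6 ∣ (y - r - 2g).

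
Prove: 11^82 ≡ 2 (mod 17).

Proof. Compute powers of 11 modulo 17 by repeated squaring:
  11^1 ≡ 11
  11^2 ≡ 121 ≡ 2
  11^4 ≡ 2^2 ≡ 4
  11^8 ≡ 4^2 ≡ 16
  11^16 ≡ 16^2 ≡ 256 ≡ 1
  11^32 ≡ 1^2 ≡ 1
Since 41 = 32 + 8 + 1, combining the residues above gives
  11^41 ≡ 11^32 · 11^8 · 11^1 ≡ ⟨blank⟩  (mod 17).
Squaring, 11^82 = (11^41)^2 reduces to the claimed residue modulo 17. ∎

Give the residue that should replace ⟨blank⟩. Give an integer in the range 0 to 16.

11^32 · 11^8 · 11^1 ≡ 1 · 16 · 11 = 176.
176 mod 17 = 6, so 11^41 ≡ 6 (mod 17).

6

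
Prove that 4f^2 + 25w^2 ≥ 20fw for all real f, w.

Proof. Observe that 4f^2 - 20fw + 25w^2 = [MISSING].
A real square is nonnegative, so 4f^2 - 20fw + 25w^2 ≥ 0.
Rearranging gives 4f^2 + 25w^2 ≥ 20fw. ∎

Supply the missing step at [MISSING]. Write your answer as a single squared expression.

The leading and trailing coefficients are 2^2 and 5^2, and 20 = 2·2·5, so the trinomial is (2f - 5w)^2.
Hence 4f^2 - 20fw + 25w^2 ≥ 0.

(2f - 5w)^2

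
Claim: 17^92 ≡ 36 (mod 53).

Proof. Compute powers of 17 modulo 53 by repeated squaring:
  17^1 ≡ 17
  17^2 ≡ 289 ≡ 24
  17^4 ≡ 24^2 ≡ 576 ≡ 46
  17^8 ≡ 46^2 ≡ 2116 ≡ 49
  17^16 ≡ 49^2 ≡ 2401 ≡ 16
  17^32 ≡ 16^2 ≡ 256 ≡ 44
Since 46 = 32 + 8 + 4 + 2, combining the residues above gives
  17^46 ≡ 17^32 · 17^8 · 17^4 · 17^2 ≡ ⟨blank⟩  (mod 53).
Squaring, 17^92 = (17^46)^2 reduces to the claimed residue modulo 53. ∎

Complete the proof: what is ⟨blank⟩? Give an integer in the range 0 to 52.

Multiply the listed residues: 44 · 49 · 46 · 24 = 2156 → 99176 → 2380224.
Reducing modulo 53: 2380224 = 44909·53 + 47, so 17^46 ≡ 47.

47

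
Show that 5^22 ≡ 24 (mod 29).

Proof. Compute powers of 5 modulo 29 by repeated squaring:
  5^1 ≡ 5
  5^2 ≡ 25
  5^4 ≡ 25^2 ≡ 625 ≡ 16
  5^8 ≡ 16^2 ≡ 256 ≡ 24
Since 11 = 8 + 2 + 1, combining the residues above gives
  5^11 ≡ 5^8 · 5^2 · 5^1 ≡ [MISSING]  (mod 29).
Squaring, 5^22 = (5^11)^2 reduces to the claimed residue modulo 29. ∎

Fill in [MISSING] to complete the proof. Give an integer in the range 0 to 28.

Multiply the listed residues: 24 · 25 · 5 = 600 → 3000.
Reducing modulo 29: 3000 = 103·29 + 13, so 5^11 ≡ 13.

13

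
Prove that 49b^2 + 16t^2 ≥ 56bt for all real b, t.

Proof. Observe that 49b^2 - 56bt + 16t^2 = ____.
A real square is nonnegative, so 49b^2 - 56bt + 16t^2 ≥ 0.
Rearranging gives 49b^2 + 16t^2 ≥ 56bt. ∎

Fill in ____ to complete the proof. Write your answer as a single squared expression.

49b^2 - 56bt + 16t^2 is a perfect-square trinomial: the outer terms are (7b)^2 and (4t)^2, and the cross term is -2·7b·4t.
So 49b^2 - 56bt + 16t^2 = (7b - 4t)^2 ≥ 0.

(7b - 4t)^2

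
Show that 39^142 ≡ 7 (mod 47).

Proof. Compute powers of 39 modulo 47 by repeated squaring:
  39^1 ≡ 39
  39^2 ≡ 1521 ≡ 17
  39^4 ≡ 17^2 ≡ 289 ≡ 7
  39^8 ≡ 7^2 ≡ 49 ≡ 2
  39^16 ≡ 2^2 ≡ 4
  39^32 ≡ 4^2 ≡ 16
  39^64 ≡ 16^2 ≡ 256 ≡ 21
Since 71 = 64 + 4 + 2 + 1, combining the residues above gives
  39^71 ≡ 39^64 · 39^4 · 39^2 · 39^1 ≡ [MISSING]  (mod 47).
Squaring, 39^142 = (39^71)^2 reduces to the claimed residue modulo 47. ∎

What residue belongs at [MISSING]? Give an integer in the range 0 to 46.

30

Multiply the listed residues: 21 · 7 · 17 · 39 = 147 → 2499 → 97461.
Reducing modulo 47: 97461 = 2073·47 + 30, so 39^71 ≡ 30.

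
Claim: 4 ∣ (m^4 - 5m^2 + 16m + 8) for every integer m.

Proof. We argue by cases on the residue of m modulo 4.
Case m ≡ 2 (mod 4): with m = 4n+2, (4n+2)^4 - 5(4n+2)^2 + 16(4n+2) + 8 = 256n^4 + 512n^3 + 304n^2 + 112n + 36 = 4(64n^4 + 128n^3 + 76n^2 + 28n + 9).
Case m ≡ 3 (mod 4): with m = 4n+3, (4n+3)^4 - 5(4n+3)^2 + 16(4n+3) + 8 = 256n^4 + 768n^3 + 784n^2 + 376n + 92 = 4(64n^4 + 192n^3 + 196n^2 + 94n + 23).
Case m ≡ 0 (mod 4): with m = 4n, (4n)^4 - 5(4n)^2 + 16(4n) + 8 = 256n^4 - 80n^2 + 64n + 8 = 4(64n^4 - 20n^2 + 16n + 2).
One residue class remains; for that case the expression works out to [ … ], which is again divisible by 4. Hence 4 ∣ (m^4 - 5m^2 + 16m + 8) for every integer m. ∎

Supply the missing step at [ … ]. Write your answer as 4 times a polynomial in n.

4(64n^4 + 64n^3 + 4n^2 + 10n + 5)

The residues treated are {2, 3, 0}, so the missing case is m ≡ 1 (mod 4); write m = 4n+1.
Then (4n+1)^4 - 5(4n+1)^2 + 16(4n+1) + 8 = 256n^4 + 256n^3 + 16n^2 + 40n + 20 = 4(64n^4 + 64n^3 + 4n^2 + 10n + 5).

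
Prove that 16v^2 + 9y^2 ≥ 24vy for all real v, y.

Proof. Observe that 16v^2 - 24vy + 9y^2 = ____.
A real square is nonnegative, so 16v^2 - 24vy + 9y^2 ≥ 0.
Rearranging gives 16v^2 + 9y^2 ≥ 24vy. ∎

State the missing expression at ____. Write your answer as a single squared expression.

(4v - 3y)^2

16v^2 - 24vy + 9y^2 is a perfect-square trinomial: the outer terms are (4v)^2 and (3y)^2, and the cross term is -2·4v·3y.
So 16v^2 - 24vy + 9y^2 = (4v - 3y)^2 ≥ 0.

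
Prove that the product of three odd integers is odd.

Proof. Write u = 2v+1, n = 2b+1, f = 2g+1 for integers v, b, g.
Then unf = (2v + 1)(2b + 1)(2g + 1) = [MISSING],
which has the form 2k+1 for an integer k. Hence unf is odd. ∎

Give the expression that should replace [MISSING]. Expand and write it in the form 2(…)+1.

Expanding: (2v + 1)(2b + 1)(2g + 1) = 8bgv + 4bg + 4bv + 2b + 4gv + 2g + 2v + 1.
Every term except the constant is even, so this is 2(4bgv + 2bg + 2bv + b + 2gv + g + v) + 1,
and 4bgv + 2bg + 2bv + b + 2gv + g + v ∈ ℤ gives the required form.

2(4bgv + 2bg + 2bv + b + 2gv + g + v) + 1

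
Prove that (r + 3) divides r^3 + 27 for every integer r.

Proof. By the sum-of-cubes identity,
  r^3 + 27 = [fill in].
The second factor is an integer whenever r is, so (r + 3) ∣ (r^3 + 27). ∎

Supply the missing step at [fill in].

Polynomial division of r^3 + 27 by r + 3 leaves remainder 0 and quotient r^2 - 3r + 9.
Hence r^3 + 27 = (r + 3)(r^2 - 3r + 9).

(r + 3)(r^2 - 3r + 9)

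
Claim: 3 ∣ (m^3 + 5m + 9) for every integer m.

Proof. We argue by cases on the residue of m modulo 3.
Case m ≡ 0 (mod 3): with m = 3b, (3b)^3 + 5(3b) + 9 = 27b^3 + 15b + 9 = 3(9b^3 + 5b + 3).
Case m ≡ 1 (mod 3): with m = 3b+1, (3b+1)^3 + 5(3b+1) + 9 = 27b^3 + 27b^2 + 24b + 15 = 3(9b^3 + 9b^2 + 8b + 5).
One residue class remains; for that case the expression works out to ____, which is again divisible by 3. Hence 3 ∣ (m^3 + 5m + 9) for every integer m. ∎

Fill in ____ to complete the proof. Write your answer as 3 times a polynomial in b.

The residues treated are {0, 1}, so the missing case is m ≡ 2 (mod 3); write m = 3b+2.
Then (3b+2)^3 + 5(3b+2) + 9 = 27b^3 + 54b^2 + 51b + 27 = 3(9b^3 + 18b^2 + 17b + 9).

3(9b^3 + 18b^2 + 17b + 9)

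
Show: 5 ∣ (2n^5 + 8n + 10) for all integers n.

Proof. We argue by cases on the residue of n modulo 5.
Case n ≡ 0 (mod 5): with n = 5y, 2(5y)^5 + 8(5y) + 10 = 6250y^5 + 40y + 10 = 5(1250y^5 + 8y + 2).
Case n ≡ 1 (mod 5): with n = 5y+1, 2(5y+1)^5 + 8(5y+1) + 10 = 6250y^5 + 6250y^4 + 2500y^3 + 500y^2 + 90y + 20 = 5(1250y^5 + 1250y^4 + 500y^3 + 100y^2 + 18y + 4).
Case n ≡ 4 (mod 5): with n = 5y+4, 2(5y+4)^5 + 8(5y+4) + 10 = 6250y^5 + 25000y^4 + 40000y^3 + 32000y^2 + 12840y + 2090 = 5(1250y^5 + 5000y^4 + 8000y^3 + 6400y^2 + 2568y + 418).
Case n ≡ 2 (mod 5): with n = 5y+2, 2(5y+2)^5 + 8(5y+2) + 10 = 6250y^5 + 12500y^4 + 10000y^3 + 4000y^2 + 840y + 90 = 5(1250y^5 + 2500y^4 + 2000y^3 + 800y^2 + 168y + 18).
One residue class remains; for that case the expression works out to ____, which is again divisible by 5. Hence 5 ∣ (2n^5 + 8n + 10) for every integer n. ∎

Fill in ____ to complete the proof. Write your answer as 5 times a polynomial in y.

Only n ≡ 3 (mod 5) is unaccounted for. Put n = 5y+3:
2(5y+3)^5 + 8(5y+3) + 10 expands to 6250y^5 + 18750y^4 + 22500y^3 + 13500y^2 + 4090y + 520,
and factoring out 5 leaves 5(1250y^5 + 3750y^4 + 4500y^3 + 2700y^2 + 818y + 104).

5(1250y^5 + 3750y^4 + 4500y^3 + 2700y^2 + 818y + 104)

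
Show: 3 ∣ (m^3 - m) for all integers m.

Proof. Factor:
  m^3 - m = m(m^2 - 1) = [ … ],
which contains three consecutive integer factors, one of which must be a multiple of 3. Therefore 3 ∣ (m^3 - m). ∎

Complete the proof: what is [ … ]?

m(m^2 - 1) = m(m - 1)(m + 1) = (m - 1)m(m + 1).
These three factors are consecutive integers, so their product is divisible by 3.

(m - 1)m(m + 1)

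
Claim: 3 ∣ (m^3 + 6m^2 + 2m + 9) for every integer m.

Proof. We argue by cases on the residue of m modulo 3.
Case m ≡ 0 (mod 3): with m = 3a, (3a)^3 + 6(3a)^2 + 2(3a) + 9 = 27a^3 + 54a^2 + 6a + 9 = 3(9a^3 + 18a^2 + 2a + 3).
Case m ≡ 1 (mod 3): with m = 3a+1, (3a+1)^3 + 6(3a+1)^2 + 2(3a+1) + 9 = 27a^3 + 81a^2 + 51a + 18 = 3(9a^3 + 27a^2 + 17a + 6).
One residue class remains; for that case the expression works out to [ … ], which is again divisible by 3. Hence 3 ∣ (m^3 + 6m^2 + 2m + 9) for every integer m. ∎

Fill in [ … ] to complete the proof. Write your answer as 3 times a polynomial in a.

3(9a^3 + 36a^2 + 38a + 15)

Only m ≡ 2 (mod 3) is unaccounted for. Put m = 3a+2:
(3a+2)^3 + 6(3a+2)^2 + 2(3a+2) + 9 expands to 27a^3 + 108a^2 + 114a + 45,
and factoring out 3 leaves 3(9a^3 + 36a^2 + 38a + 15).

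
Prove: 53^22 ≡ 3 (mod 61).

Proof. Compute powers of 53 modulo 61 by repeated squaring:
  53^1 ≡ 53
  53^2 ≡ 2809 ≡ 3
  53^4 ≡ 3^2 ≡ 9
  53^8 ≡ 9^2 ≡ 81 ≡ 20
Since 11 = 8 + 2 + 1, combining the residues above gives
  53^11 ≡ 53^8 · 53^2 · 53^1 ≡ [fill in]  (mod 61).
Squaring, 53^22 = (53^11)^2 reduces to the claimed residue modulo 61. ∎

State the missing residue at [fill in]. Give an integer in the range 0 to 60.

8

53^8 · 53^2 · 53^1 ≡ 20 · 3 · 53 = 3180.
3180 mod 61 = 8, so 53^11 ≡ 8 (mod 61).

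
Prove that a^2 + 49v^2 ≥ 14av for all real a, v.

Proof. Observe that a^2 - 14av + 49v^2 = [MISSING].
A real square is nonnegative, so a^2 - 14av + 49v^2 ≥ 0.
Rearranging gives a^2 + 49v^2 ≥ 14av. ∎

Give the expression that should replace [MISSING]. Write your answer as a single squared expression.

a^2 - 14av + 49v^2 is a perfect-square trinomial: the outer terms are (a)^2 and (7v)^2, and the cross term is -2·a·7v.
So a^2 - 14av + 49v^2 = (a - 7v)^2 ≥ 0.

(a - 7v)^2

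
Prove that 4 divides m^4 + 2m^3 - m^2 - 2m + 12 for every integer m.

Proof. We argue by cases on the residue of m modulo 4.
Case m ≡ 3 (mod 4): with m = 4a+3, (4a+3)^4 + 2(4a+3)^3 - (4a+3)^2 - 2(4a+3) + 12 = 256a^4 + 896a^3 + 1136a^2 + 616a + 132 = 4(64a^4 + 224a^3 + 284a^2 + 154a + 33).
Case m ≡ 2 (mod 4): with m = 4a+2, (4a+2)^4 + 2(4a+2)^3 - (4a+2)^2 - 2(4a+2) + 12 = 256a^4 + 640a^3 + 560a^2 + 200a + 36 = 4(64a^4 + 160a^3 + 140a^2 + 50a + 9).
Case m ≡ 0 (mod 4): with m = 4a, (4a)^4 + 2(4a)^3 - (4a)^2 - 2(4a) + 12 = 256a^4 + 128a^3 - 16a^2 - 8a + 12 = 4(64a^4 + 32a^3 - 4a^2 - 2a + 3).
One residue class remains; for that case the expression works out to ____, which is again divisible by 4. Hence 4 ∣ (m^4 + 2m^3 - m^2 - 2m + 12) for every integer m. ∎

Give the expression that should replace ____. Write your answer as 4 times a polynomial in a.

4(64a^4 + 96a^3 + 44a^2 + 6a + 3)

The residues treated are {3, 2, 0}, so the missing case is m ≡ 1 (mod 4); write m = 4a+1.
Then (4a+1)^4 + 2(4a+1)^3 - (4a+1)^2 - 2(4a+1) + 12 = 256a^4 + 384a^3 + 176a^2 + 24a + 12 = 4(64a^4 + 96a^3 + 44a^2 + 6a + 3).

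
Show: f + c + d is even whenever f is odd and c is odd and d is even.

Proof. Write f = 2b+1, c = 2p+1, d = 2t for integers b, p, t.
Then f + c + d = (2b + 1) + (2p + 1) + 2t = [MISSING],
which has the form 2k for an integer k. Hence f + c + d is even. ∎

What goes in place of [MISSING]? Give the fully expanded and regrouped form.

2(b + p + t + 1)

Expanding: (2b + 1) + (2p + 1) + 2t = 2b + 2p + 2t + 2.
Every term is even; pulling out the factor of 2 gives 2(b + p + t + 1).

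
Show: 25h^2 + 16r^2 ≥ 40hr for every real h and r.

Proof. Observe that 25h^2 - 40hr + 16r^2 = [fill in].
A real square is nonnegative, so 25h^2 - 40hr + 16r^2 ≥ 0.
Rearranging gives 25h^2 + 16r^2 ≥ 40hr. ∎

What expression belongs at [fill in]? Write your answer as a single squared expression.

The leading and trailing coefficients are 5^2 and 4^2, and 40 = 2·5·4, so the trinomial is (5h - 4r)^2.
Hence 25h^2 - 40hr + 16r^2 ≥ 0.

(5h - 4r)^2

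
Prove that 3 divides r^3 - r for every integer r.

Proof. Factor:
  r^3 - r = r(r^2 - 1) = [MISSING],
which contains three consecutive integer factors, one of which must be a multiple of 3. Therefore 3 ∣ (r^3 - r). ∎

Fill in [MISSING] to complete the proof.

r(r^2 - 1) = r(r - 1)(r + 1) = (r - 1)r(r + 1).
These three factors are consecutive integers, so their product is divisible by 3.

(r - 1)r(r + 1)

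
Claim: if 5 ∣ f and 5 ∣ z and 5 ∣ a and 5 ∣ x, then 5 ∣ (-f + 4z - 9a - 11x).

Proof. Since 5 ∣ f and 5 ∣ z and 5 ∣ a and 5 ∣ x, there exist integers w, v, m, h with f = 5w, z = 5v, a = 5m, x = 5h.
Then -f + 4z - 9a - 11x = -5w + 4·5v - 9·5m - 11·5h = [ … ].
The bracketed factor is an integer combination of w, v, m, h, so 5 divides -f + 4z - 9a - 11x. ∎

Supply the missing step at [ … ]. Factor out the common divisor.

5(-11h - 9m + 4v - w)

Each term has a factor of 5: -5w + 4·5v - 9·5m - 11·5h = 5·(-11h - 9m + 4v - w).
Since -11h - 9m + 4v - w is an integer, 5 ∣ (-f + 4z - 9a - 11x).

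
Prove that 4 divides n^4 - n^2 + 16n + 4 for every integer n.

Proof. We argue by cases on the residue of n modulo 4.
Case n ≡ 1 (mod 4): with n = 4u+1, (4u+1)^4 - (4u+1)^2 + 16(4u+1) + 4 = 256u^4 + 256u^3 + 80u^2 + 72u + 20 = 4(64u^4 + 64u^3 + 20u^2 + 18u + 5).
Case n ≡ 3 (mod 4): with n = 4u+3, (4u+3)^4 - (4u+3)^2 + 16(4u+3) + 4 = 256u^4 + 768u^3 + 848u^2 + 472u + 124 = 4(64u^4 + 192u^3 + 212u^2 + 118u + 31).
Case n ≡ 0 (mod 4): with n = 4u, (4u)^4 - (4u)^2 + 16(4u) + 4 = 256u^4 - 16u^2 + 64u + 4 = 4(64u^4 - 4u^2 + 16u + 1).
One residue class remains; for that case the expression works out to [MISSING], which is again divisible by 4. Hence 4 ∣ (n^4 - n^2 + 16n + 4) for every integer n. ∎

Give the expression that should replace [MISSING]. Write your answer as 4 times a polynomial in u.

Only n ≡ 2 (mod 4) is unaccounted for. Put n = 4u+2:
(4u+2)^4 - (4u+2)^2 + 16(4u+2) + 4 expands to 256u^4 + 512u^3 + 368u^2 + 176u + 48,
and factoring out 4 leaves 4(64u^4 + 128u^3 + 92u^2 + 44u + 12).

4(64u^4 + 128u^3 + 92u^2 + 44u + 12)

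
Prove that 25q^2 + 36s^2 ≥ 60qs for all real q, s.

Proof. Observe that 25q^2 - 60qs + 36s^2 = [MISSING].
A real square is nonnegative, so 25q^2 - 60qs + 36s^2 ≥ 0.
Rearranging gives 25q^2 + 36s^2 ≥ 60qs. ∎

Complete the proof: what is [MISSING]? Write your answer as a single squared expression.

(5q - 6s)^2

The leading and trailing coefficients are 5^2 and 6^2, and 60 = 2·5·6, so the trinomial is (5q - 6s)^2.
Hence 25q^2 - 60qs + 36s^2 ≥ 0.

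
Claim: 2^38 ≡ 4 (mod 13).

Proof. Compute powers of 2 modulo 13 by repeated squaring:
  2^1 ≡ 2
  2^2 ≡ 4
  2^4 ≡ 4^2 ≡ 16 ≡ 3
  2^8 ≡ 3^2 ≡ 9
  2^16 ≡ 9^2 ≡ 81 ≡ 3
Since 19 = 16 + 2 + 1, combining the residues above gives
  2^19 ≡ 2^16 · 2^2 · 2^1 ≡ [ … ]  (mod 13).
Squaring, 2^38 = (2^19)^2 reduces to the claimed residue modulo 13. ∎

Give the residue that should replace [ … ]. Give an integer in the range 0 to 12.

2^16 · 2^2 · 2^1 ≡ 3 · 4 · 2 = 24.
24 mod 13 = 11, so 2^19 ≡ 11 (mod 13).

11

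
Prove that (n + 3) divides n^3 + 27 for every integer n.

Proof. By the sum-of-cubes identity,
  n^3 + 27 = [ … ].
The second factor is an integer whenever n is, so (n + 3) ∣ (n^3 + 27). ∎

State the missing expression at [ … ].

Polynomial division of n^3 + 27 by n + 3 leaves remainder 0 and quotient n^2 - 3n + 9.
Hence n^3 + 27 = (n + 3)(n^2 - 3n + 9).

(n + 3)(n^2 - 3n + 9)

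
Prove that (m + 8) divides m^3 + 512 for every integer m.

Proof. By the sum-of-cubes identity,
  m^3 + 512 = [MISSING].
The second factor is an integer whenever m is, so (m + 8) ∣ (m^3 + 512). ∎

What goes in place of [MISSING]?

(m + 8)(m^2 - 8m + 64)

a^3 + b^3 = (a + b)(a^2 - ab + b^2). With a = m, b = 8:
m^3 + 512 = (m + 8)(m^2 - 8m + 64).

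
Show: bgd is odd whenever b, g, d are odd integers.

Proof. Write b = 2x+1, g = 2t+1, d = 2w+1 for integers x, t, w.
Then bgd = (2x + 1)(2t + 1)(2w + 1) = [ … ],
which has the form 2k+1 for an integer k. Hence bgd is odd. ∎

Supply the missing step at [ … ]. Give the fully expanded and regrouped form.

2(4twx + 2tw + 2tx + t + 2wx + w + x) + 1

Expanding: (2x + 1)(2t + 1)(2w + 1) = 8twx + 4tw + 4tx + 2t + 4wx + 2w + 2x + 1.
Every term except the constant is even, so this is 2(4twx + 2tw + 2tx + t + 2wx + w + x) + 1,
and 4twx + 2tw + 2tx + t + 2wx + w + x ∈ ℤ gives the required form.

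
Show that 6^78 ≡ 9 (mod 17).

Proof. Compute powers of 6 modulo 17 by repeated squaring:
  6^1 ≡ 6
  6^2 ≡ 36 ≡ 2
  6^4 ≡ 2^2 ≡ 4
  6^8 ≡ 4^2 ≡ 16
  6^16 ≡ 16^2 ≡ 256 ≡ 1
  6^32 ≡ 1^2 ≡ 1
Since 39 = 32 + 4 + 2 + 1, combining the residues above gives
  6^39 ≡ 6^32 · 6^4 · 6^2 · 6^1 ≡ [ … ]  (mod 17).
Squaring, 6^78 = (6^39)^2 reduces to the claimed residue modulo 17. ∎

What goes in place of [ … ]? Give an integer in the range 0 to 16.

Multiply the listed residues: 1 · 4 · 2 · 6 = 4 → 8 → 48.
Reducing modulo 17: 48 = 2·17 + 14, so 6^39 ≡ 14.

14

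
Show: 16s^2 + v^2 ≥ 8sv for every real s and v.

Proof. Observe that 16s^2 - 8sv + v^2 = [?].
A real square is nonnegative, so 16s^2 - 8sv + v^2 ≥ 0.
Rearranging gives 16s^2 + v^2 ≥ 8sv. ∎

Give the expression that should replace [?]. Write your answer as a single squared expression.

The leading and trailing coefficients are 4^2 and 1^2, and 8 = 2·4·1, so the trinomial is (4s - v)^2.
Hence 16s^2 - 8sv + v^2 ≥ 0.

(4s - v)^2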